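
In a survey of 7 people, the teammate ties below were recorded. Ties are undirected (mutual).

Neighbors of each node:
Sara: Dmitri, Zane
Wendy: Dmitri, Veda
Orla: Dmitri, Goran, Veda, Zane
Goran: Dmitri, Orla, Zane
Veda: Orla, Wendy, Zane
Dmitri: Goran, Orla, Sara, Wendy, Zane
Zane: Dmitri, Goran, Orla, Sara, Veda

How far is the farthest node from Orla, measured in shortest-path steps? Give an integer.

Distances from Orla: Dmitri:1, Goran:1, Sara:2, Veda:1, Wendy:2, Zane:1.
The largest is 2 (to Sara and Wendy), so the eccentricity of Orla is 2.

2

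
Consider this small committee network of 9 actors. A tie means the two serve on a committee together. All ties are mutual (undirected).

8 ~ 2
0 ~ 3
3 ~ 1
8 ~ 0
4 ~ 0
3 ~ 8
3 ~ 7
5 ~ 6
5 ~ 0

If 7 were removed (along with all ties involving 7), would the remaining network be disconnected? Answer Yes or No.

No

Even without 7, every remaining node can still reach every other (the residual graph is connected), so 7 is not a cut vertex.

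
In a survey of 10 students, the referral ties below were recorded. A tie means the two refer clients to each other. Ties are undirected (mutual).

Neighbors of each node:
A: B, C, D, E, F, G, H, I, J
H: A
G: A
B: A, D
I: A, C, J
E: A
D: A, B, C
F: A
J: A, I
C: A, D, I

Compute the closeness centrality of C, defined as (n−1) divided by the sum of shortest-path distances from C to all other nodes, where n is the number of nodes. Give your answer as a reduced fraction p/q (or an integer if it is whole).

Distances from C: A:1, B:2, D:1, E:2, F:2, G:2, H:2, I:1, J:2. Sum = 15.
n = 10, so closeness = 9/15 = 3/5.

3/5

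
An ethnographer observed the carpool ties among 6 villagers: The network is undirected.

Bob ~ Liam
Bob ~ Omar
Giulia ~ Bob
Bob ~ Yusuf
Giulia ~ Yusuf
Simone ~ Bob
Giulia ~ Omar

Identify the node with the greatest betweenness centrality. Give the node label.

Bob

Unnormalized betweenness of each node: Bob:15/2, Giulia:1/2, Liam:0, Omar:0, Simone:0, Yusuf:0.
Bob has the largest value, 15/2, making it the main broker — the node through which the most shortest paths run.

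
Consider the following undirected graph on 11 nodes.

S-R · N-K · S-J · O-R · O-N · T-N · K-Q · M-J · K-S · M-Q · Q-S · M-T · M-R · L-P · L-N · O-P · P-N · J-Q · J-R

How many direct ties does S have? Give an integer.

4

S is directly tied to J, K, Q, and R. That is 4 neighbors, so the degree of S is 4.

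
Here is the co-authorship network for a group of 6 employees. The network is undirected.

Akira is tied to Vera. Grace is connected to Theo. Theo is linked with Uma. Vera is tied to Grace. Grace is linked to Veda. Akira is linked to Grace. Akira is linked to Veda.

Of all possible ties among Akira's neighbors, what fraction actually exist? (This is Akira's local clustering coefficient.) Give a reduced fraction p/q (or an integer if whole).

Akira's neighbors: Grace, Veda, and Vera (k = 3).
Possible neighbor pairs: C(3,2) = 3. Edges among them: Grace–Veda, Grace–Vera → e = 2.
Clustering(Akira) = 2/3.

2/3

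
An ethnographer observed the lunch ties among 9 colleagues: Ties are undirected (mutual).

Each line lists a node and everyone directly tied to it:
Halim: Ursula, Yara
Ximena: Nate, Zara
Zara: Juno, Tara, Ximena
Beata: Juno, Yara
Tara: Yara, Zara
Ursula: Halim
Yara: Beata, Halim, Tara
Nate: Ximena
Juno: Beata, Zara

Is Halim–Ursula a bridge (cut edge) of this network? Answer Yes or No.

Without the Halim–Ursula edge there is no alternate route between Halim and Ursula, so the network disconnects. It is a bridge.

Yes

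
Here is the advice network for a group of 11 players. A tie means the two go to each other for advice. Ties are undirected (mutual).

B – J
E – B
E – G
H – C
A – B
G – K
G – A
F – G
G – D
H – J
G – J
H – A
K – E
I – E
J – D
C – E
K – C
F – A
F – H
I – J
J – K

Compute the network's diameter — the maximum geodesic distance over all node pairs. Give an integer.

Eccentricity of each node (its greatest distance to any other): A:3, B:2, C:3, D:3, E:2, F:3, G:2, H:2, I:3, J:2, K:2.
The maximum eccentricity is 3, realized for instance by the pair A–I via A – G – J – I. So the diameter is 3.

3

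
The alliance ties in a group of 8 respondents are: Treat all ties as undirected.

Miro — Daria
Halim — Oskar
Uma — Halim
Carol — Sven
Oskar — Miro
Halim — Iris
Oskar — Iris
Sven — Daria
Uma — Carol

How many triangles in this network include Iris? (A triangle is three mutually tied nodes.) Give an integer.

1

Iris's neighbors: Halim and Oskar.
Neighbor pairs that are themselves tied: Iris–Halim–Oskar. Each forms one triangle with Iris, for 1 in total.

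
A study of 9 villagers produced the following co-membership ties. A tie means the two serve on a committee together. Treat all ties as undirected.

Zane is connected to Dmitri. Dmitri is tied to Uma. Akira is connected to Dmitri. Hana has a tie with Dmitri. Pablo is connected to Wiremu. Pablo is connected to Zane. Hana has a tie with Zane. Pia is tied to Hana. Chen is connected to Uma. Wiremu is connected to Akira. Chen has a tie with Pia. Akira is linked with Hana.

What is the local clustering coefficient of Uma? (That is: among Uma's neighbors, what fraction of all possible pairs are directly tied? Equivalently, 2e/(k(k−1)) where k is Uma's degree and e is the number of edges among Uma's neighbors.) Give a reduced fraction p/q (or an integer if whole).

0

Uma's neighbors: Chen and Dmitri (k = 2).
Possible neighbor pairs: C(2,2) = 1. Edges among them: none → e = 0.
Clustering(Uma) = 0/1.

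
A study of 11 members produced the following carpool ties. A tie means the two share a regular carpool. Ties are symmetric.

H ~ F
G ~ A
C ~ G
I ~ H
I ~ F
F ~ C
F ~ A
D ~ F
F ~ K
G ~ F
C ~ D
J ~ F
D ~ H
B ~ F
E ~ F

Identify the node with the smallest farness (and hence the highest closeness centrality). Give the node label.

F

Farness (sum of distances to all others) for each node — A:18, B:19, C:17, D:17, E:19, F:10, G:17, H:17, I:18, J:19, K:19.
The smallest farness is 10, for F, so F has the highest closeness.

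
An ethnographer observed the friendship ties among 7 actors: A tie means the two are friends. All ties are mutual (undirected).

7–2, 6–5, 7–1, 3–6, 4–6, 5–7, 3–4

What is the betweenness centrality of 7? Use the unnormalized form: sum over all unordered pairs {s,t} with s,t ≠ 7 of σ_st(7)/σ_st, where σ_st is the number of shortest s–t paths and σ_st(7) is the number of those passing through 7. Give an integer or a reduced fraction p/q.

9

Pairs whose geodesics pass through 7 — 3–1: 1; 3–2: 1; 4–1: 1; 4–2: 1; 6–1: 1; 6–2: 1; 1–5: 1; 1–2: 1; 5–2: 1.
All other pairs contribute 0.
Summing the contributions gives betweenness(7) = 9.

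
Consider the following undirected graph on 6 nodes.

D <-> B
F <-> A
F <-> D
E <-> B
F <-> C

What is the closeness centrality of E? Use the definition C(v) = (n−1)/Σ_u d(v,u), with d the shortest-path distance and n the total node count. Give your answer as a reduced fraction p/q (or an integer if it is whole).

Distances from E: A:4, B:1, C:4, D:2, F:3. Sum = 14.
n = 6, so closeness = 5/14.

5/14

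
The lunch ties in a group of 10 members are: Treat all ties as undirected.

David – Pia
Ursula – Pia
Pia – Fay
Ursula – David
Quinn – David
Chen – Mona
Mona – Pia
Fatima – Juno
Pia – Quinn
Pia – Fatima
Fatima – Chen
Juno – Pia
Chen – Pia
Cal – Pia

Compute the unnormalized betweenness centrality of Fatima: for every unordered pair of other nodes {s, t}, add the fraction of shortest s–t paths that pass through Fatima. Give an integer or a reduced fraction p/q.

Pairs whose geodesics pass through Fatima — Chen–Juno: 1/2.
All other pairs contribute 0.
Summing the contributions gives betweenness(Fatima) = 1/2.

1/2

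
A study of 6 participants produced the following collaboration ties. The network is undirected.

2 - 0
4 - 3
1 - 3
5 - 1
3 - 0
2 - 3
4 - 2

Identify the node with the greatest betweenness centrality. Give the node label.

Unnormalized betweenness of each node: 0:0, 1:4, 2:1/2, 3:13/2, 4:0, 5:0.
3 has the largest value, 13/2, making it the main broker — the node through which the most shortest paths run.

3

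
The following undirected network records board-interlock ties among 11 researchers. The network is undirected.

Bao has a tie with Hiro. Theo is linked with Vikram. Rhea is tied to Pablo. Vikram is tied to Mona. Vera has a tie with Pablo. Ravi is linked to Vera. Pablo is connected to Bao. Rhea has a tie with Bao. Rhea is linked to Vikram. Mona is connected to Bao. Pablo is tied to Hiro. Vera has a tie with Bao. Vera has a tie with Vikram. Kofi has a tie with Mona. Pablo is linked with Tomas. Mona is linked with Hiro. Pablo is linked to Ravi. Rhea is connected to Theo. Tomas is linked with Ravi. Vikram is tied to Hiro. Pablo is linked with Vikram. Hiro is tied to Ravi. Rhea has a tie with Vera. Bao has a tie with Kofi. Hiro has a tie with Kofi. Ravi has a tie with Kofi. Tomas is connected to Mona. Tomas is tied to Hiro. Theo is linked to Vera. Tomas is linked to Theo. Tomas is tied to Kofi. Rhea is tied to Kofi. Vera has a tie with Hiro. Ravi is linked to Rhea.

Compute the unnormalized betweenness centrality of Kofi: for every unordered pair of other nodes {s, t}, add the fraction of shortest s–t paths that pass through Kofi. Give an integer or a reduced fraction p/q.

Pairs whose geodesics pass through Kofi — Rhea–Tomas: 1/4; Rhea–Hiro: 1/6; Rhea–Mona: 1/3; Bao–Tomas: 1/4; Bao–Ravi: 1/5; Ravi–Mona: 1/3.
All other pairs contribute 0.
Summing the contributions gives betweenness(Kofi) = 23/15.

23/15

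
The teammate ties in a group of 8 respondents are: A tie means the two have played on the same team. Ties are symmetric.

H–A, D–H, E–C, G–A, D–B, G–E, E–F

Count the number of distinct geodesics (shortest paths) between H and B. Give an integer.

1

The shortest distance is 2, and the only length-2 path is H–D–B. So there is exactly 1 shortest path.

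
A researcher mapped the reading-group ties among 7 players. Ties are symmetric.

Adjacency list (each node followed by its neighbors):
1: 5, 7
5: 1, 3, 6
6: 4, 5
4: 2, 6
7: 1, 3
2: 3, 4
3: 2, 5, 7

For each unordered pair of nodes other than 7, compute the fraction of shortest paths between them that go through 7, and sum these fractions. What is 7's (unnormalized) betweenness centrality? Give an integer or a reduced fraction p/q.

1

Pairs whose geodesics pass through 7 — 1–2: 1/2; 1–3: 1/2.
All other pairs contribute 0.
Summing the contributions gives betweenness(7) = 1.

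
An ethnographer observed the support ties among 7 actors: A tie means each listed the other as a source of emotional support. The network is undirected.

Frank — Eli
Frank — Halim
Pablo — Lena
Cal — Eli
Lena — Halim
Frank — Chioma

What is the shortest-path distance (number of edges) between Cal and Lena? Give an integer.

4

One shortest route is Cal – Eli – Frank – Halim – Lena, which uses 4 edges, and at distance 3 from Cal we only reach {Chioma, Halim}, which does not include Lena. So d(Cal,Lena) = 4.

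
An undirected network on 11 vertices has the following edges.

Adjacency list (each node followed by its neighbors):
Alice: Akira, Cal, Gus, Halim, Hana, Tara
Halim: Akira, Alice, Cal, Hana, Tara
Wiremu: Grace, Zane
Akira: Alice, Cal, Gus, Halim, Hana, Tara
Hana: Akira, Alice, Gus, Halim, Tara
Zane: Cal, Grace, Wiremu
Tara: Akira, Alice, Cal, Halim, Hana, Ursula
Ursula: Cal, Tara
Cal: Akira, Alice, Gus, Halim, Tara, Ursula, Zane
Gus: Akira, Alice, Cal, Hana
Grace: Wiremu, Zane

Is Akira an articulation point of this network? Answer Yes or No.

Even without Akira, every remaining node can still reach every other (the residual graph is connected), so Akira is not a cut vertex.

No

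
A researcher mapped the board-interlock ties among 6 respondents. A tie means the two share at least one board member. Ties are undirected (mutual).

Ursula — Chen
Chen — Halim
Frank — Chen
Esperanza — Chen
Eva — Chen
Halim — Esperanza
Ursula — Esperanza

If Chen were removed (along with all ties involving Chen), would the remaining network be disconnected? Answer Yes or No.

Removing Chen leaves {Eva} with no path to {Esperanza, Halim, and Ursula}, so the network splits into 3 components. Chen is a cut vertex.

Yes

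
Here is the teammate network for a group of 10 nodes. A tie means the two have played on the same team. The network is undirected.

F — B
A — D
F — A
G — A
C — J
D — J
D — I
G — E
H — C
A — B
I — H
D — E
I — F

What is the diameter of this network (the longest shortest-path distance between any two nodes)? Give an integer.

Eccentricity of each node (its greatest distance to any other): A:3, B:4, C:4, D:2, E:3, F:3, G:4, H:4, I:3, J:3.
The maximum eccentricity is 4, realized for instance by the pair G–H via G – E – D – I – H. So the diameter is 4.

4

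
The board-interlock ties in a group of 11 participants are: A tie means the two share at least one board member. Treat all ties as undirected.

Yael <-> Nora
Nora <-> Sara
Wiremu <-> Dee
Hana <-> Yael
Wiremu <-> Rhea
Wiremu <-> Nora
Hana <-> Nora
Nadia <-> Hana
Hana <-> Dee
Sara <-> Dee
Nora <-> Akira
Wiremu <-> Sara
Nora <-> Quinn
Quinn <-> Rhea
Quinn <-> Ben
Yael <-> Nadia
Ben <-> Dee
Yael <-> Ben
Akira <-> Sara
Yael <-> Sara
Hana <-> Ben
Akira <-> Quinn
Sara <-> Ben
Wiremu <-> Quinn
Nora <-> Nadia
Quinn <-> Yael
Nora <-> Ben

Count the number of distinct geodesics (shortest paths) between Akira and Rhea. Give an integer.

The shortest distance is 2, and the only length-2 path is Akira–Quinn–Rhea. So there is exactly 1 shortest path.

1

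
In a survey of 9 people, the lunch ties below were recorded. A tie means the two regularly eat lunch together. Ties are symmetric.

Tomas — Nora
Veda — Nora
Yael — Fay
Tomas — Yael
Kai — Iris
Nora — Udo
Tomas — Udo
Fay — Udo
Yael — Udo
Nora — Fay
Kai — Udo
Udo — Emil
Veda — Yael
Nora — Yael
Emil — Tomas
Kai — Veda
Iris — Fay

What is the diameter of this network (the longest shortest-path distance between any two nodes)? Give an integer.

3

Eccentricity of each node (its greatest distance to any other): Emil:3, Fay:2, Iris:3, Kai:2, Nora:2, Tomas:3, Udo:2, Veda:3, Yael:2.
The maximum eccentricity is 3, realized for instance by the pair Emil–Iris via Emil – Udo – Kai – Iris. So the diameter is 3.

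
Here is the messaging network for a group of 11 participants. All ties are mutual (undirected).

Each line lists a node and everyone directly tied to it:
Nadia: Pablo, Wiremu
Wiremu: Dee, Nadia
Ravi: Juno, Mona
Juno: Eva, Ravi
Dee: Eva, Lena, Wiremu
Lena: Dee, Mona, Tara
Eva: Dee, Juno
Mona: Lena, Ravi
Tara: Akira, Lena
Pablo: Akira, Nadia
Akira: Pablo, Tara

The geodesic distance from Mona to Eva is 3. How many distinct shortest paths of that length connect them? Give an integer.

The shortest distance is 3. The length-3 paths are: Mona–Lena–Dee–Eva; Mona–Ravi–Juno–Eva.
That gives 2 distinct shortest paths.

2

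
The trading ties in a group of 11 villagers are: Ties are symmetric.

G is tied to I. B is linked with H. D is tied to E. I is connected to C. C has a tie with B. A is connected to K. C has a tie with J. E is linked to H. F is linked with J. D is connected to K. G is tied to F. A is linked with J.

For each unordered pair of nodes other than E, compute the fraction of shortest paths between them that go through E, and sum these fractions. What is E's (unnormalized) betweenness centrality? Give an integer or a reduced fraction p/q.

5

Pairs whose geodesics pass through E — D–I: 1/2; D–C: 1/2; D–B: 1; D–H: 1; K–B: 1/2; K–H: 1; A–H: 1/2.
All other pairs contribute 0.
Summing the contributions gives betweenness(E) = 5.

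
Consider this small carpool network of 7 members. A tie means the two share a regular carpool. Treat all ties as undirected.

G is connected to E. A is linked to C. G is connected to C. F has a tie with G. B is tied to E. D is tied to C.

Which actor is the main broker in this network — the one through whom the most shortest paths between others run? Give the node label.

G

Unnormalized betweenness of each node: A:0, B:0, C:9, D:0, E:5, F:0, G:11.
G has the largest value, 11, making it the main broker — the node through which the most shortest paths run.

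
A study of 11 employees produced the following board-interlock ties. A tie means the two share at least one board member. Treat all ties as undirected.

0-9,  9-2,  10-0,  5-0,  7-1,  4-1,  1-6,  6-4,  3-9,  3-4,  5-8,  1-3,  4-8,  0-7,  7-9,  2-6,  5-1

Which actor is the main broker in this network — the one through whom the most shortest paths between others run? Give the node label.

Unnormalized betweenness of each node: 0:71/6, 1:19/2, 2:5/3, 3:5/2, 4:29/6, 5:19/3, 6:7/2, 7:8/3, 8:1, 9:49/6, 10:0.
0 has the largest value, 71/6, making it the main broker — the node through which the most shortest paths run.

0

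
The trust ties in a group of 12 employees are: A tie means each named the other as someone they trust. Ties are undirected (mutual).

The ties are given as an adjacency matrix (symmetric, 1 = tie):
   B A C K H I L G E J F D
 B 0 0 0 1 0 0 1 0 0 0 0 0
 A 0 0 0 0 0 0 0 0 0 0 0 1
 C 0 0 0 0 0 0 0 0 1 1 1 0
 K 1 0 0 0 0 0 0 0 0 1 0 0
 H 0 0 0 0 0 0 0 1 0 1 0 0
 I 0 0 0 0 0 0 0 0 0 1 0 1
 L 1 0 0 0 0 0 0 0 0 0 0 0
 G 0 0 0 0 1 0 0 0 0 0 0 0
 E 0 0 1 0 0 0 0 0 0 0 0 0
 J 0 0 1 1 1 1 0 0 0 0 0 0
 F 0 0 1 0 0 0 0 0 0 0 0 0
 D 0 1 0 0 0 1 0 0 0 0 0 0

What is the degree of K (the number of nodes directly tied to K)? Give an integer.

K is directly tied to B and J. That is 2 neighbors, so the degree of K is 2.

2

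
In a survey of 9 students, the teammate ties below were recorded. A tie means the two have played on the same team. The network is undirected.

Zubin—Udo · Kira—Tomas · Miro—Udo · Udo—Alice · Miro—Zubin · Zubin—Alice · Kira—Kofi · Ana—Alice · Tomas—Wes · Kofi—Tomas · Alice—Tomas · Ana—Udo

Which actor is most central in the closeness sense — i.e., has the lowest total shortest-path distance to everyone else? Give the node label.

Farness (sum of distances to all others) for each node — Alice:12, Ana:17, Kira:19, Kofi:19, Miro:21, Tomas:13, Udo:15, Wes:20, Zubin:16.
The smallest farness is 12, for Alice, so Alice has the highest closeness.

Alice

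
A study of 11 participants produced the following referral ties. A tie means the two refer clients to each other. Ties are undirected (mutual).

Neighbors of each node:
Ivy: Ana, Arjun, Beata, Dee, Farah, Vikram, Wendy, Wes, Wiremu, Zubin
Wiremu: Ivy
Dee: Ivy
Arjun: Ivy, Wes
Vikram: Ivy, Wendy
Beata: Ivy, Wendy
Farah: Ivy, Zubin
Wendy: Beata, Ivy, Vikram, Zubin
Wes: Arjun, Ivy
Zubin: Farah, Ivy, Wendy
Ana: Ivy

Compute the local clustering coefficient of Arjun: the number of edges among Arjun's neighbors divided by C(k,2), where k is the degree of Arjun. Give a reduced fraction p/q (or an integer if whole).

Arjun's neighbors: Ivy and Wes (k = 2).
Possible neighbor pairs: C(2,2) = 1. Edges among them: Ivy–Wes → e = 1.
Clustering(Arjun) = 1/1.

1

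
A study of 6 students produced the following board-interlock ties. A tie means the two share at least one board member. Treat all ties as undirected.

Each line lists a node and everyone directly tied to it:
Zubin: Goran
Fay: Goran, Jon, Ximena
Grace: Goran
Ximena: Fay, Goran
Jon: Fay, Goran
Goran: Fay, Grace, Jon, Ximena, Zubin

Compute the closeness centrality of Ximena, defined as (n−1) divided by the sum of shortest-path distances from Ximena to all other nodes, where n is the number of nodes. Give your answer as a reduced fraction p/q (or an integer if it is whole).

5/8

Distances from Ximena: Fay:1, Goran:1, Grace:2, Jon:2, Zubin:2. Sum = 8.
n = 6, so closeness = 5/8.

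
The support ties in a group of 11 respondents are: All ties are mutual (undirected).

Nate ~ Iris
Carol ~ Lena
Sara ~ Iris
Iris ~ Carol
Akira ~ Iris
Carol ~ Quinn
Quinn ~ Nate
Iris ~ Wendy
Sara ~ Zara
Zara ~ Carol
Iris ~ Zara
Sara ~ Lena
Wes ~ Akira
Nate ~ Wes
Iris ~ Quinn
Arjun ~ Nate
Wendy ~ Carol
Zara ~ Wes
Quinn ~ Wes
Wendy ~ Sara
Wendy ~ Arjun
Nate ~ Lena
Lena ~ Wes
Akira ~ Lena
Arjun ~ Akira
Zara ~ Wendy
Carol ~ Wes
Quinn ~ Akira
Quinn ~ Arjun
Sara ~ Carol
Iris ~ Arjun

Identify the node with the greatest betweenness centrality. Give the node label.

Iris

Unnormalized betweenness of each node: Akira:23/15, Arjun:23/15, Carol:53/15, Iris:31/5, Lena:61/30, Nate:23/15, Quinn:47/30, Sara:13/12, Wendy:4/3, Wes:157/60, Zara:31/30.
Iris has the largest value, 31/5, making it the main broker — the node through which the most shortest paths run.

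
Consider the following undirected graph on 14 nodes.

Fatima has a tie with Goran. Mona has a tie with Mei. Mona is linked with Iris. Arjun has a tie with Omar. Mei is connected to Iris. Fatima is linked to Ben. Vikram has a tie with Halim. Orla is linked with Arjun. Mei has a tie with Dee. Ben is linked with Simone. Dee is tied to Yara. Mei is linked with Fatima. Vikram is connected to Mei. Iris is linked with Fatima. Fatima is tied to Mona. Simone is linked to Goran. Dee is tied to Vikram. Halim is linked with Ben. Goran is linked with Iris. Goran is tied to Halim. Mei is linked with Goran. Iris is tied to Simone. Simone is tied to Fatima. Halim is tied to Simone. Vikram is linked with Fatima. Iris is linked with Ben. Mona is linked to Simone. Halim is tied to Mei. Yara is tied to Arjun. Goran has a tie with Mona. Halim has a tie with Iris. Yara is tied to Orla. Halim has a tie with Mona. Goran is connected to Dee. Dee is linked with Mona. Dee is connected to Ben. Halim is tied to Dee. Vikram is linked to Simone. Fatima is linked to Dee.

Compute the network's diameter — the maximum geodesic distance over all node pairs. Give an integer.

Eccentricity of each node (its greatest distance to any other): Arjun:4, Ben:4, Dee:3, Fatima:4, Goran:4, Halim:4, Iris:5, Mei:4, Mona:4, Omar:5, Orla:4, Simone:5, Vikram:4, Yara:3.
The maximum eccentricity is 5, realized for instance by the pair Omar–Simone via Omar – Arjun – Yara – Dee – Vikram – Simone. So the diameter is 5.

5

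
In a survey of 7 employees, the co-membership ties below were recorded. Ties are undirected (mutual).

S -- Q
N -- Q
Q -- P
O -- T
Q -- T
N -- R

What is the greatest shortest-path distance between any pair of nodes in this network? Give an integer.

4

Eccentricity of each node (its greatest distance to any other): N:3, O:4, P:3, Q:2, R:4, S:3, T:3.
The maximum eccentricity is 4, realized for instance by the pair O–R via O – T – Q – N – R. So the diameter is 4.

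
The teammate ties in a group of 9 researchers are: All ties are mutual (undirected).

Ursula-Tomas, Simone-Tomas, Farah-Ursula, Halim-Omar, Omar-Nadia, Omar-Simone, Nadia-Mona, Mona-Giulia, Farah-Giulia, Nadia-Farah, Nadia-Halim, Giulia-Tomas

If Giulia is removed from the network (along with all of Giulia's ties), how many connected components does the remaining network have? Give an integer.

1

Giulia's neighbors (Farah, Mona, and Tomas) remain reachable from one another through other ties, so the rest of the network stays in one piece.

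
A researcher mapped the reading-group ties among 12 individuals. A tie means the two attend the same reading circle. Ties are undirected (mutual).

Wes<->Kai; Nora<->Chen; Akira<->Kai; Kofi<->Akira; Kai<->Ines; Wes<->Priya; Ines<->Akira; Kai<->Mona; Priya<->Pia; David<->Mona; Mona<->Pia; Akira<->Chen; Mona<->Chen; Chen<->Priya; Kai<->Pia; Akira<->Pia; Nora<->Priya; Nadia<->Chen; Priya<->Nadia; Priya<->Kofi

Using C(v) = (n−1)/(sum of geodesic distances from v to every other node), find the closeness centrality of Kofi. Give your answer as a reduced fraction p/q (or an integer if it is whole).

Distances from Kofi: Akira:1, Chen:2, David:4, Ines:2, Kai:2, Mona:3, Nadia:2, Nora:2, Pia:2, Priya:1, Wes:2. Sum = 23.
n = 12, so closeness = 11/23.

11/23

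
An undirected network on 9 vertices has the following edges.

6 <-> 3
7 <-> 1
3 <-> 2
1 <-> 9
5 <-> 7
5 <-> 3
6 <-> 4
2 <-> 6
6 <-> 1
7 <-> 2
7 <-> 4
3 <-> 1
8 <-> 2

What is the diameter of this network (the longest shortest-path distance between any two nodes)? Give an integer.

4

Eccentricity of each node (its greatest distance to any other): 1:3, 2:3, 3:2, 4:3, 5:3, 6:2, 7:2, 8:4, 9:4.
The maximum eccentricity is 4, realized for instance by the pair 9–8 via 9 – 1 – 6 – 2 – 8. So the diameter is 4.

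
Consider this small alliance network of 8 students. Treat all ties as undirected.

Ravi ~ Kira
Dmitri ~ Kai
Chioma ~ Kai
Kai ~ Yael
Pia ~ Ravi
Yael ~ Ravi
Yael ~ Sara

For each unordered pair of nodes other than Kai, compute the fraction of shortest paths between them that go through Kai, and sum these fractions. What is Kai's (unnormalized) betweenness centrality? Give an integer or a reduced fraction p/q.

11

Pairs whose geodesics pass through Kai — Chioma–Pia: 1; Chioma–Dmitri: 1; Chioma–Ravi: 1; Chioma–Yael: 1; Chioma–Kira: 1; Chioma–Sara: 1; Pia–Dmitri: 1; Dmitri–Ravi: 1; Dmitri–Yael: 1; Dmitri–Kira: 1; Dmitri–Sara: 1.
All other pairs contribute 0.
Summing the contributions gives betweenness(Kai) = 11.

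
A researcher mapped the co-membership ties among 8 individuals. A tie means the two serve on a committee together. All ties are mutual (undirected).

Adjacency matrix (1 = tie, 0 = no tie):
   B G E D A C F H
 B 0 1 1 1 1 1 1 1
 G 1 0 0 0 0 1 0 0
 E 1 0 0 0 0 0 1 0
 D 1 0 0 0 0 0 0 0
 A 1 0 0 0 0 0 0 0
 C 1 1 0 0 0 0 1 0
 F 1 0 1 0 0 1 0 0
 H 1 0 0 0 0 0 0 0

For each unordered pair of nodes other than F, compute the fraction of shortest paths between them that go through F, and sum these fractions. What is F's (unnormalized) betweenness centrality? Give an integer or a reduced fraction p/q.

Pairs whose geodesics pass through F — E–C: 1/2.
All other pairs contribute 0.
Summing the contributions gives betweenness(F) = 1/2.

1/2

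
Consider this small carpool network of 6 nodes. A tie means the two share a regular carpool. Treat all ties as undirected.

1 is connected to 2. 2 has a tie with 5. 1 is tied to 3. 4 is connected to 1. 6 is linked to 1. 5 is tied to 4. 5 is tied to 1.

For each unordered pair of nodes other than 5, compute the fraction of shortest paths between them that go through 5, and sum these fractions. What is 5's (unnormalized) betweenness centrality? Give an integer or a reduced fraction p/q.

Pairs whose geodesics pass through 5 — 4–2: 1/2.
All other pairs contribute 0.
Summing the contributions gives betweenness(5) = 1/2.

1/2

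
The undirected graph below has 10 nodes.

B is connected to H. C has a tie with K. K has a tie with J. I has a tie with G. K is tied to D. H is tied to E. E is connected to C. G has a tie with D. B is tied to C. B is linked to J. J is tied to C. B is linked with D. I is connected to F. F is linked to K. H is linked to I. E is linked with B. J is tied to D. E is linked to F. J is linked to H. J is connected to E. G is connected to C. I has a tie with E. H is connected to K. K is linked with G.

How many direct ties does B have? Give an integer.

B is directly tied to C, D, E, H, and J. That is 5 neighbors, so the degree of B is 5.

5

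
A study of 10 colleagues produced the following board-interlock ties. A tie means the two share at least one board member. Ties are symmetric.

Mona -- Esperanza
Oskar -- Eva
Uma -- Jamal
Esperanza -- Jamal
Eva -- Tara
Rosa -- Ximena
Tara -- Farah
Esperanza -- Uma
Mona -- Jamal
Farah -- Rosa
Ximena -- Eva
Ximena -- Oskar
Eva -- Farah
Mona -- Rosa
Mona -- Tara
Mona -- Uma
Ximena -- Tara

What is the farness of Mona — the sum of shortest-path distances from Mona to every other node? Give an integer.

14

Distances from Mona: Esperanza:1, Eva:2, Farah:2, Jamal:1, Oskar:3, Rosa:1, Tara:1, Uma:1, Ximena:2.
Sum = 1 + 2 + 2 + 1 + 3 + 1 + 1 + 1 + 2 = 14.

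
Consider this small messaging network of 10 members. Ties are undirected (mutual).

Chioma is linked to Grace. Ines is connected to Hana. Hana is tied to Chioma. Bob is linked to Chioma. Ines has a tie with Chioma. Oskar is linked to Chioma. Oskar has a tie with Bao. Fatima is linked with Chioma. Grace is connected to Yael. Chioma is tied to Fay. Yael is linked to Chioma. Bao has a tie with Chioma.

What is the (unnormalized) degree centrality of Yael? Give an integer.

2

Yael is directly tied to Chioma and Grace. That is 2 neighbors, so the degree of Yael is 2.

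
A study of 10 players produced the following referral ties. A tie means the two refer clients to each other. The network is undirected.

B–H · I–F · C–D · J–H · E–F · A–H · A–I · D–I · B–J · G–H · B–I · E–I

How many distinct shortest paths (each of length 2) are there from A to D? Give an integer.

The shortest distance is 2, and the only length-2 path is A–I–D. So there is exactly 1 shortest path.

1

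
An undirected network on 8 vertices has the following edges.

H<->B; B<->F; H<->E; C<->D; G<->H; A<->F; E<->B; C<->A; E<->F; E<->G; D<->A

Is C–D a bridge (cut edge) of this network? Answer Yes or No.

Even without that edge, C still reaches D via C – A – D, so the network stays connected. Not a bridge.

No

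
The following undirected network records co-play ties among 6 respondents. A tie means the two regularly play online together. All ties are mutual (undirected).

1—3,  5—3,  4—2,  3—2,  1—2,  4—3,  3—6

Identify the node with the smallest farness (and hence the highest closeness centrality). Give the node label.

3

Farness (sum of distances to all others) for each node — 1:8, 2:7, 3:5, 4:8, 5:9, 6:9.
The smallest farness is 5, for 3, so 3 has the highest closeness.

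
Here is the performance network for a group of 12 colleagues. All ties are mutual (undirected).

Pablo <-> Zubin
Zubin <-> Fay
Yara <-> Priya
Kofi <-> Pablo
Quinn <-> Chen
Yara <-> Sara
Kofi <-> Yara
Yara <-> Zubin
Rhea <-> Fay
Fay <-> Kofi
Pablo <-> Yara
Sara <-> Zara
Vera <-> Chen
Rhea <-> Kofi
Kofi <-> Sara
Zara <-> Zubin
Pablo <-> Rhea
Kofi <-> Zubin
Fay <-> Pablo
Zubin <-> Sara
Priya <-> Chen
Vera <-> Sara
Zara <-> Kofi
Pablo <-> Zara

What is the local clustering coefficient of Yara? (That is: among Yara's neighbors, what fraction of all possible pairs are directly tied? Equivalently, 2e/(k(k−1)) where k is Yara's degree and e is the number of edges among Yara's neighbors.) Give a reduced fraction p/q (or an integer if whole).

1/2

Yara's neighbors: Kofi, Pablo, Priya, Sara, and Zubin (k = 5).
Possible neighbor pairs: C(5,2) = 10. Edges among them: Kofi–Pablo, Kofi–Sara, Kofi–Zubin, Pablo–Zubin, Sara–Zubin → e = 5.
Clustering(Yara) = 5/10 = 1/2.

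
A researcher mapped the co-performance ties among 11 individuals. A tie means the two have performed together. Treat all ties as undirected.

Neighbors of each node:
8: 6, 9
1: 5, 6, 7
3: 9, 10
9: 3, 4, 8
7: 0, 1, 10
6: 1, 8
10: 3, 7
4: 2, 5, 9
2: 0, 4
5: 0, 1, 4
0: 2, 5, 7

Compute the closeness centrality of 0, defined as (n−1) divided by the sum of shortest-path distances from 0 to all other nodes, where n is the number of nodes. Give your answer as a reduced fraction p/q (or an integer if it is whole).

5/11

Distances from 0: 1:2, 2:1, 3:3, 4:2, 5:1, 6:3, 7:1, 8:4, 9:3, 10:2. Sum = 22.
n = 11, so closeness = 10/22 = 5/11.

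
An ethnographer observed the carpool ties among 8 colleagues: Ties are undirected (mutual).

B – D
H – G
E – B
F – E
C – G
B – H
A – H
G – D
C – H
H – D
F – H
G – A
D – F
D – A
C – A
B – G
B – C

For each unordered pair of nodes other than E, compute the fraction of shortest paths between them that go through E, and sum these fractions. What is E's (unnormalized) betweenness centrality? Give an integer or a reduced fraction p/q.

Pairs whose geodesics pass through E — B–F: 1/3.
All other pairs contribute 0.
Summing the contributions gives betweenness(E) = 1/3.

1/3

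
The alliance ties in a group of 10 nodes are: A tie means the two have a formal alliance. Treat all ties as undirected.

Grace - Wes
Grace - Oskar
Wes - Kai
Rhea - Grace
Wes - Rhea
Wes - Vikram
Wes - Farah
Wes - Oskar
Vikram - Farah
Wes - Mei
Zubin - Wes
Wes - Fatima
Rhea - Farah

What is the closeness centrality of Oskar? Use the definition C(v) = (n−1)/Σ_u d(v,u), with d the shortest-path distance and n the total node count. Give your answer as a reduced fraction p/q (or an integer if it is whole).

Distances from Oskar: Farah:2, Fatima:2, Grace:1, Kai:2, Mei:2, Rhea:2, Vikram:2, Wes:1, Zubin:2. Sum = 16.
n = 10, so closeness = 9/16.

9/16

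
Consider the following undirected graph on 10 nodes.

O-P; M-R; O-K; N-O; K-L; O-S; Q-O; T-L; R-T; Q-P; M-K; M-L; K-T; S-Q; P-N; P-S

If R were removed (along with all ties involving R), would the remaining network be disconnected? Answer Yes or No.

Even without R, every remaining node can still reach every other (the residual graph is connected), so R is not a cut vertex.

No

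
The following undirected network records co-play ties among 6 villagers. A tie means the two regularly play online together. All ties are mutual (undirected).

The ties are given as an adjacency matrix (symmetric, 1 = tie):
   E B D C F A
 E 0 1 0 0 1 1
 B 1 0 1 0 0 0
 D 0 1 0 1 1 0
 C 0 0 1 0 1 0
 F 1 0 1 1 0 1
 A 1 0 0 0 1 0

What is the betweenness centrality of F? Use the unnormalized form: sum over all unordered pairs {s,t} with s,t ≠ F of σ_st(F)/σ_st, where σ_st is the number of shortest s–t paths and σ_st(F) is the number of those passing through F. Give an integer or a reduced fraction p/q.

Pairs whose geodesics pass through F — E–D: 1/2; E–C: 1; D–A: 1; C–A: 1.
All other pairs contribute 0.
Summing the contributions gives betweenness(F) = 7/2.

7/2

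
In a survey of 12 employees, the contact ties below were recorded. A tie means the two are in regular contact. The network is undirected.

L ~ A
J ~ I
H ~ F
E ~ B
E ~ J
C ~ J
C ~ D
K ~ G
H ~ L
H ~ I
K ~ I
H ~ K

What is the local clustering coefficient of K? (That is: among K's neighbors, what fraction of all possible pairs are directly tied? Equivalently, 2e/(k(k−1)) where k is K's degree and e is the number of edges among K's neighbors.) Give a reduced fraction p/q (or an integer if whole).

K's neighbors: G, H, and I (k = 3).
Possible neighbor pairs: C(3,2) = 3. Edges among them: H–I → e = 1.
Clustering(K) = 1/3.

1/3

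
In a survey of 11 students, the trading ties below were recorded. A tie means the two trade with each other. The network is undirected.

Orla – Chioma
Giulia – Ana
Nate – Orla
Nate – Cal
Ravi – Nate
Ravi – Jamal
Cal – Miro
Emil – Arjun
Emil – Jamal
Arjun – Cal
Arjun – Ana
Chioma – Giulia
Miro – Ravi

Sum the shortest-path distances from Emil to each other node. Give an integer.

Distances from Emil: Ana:2, Arjun:1, Cal:2, Chioma:4, Giulia:3, Jamal:1, Miro:3, Nate:3, Orla:4, Ravi:2.
Sum = 2 + 1 + 2 + 4 + 3 + 1 + 3 + 3 + 4 + 2 = 25.

25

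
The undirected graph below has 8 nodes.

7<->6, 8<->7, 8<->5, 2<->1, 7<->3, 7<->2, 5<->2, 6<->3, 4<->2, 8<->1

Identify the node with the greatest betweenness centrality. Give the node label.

7

Unnormalized betweenness of each node: 1:2/3, 2:19/2, 3:0, 4:0, 5:2/3, 6:0, 7:32/3, 8:7/2.
7 has the largest value, 32/3, making it the main broker — the node through which the most shortest paths run.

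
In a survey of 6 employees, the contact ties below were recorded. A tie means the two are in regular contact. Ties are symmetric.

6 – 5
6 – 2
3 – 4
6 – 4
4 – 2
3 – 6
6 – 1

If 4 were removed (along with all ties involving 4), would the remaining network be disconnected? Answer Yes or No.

Even without 4, every remaining node can still reach every other (the residual graph is connected), so 4 is not a cut vertex.

No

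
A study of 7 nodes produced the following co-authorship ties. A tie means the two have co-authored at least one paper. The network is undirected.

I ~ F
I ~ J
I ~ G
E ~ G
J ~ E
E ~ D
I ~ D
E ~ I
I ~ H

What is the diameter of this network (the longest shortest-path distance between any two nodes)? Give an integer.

2

Eccentricity of each node (its greatest distance to any other): D:2, E:2, F:2, G:2, H:2, I:1, J:2.
The maximum eccentricity is 2, realized for instance by the pair G–J via G – I – J. So the diameter is 2.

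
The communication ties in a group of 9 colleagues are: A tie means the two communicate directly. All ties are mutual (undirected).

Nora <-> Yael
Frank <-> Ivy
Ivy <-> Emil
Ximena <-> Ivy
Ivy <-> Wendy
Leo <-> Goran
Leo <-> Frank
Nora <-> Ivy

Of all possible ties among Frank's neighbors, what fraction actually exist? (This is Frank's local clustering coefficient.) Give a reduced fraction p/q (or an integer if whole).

0

Frank's neighbors: Ivy and Leo (k = 2).
Possible neighbor pairs: C(2,2) = 1. Edges among them: none → e = 0.
Clustering(Frank) = 0/1.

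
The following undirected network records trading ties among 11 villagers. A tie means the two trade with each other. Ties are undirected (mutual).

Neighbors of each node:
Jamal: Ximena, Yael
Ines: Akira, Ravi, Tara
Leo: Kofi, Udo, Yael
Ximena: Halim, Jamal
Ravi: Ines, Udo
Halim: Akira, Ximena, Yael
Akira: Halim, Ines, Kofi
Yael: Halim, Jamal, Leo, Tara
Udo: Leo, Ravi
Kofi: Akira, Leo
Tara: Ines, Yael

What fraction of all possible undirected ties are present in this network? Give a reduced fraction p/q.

14/55

There are 14 edges and 11 nodes, so the maximum possible is C(11,2) = 55.
Density = 14/55.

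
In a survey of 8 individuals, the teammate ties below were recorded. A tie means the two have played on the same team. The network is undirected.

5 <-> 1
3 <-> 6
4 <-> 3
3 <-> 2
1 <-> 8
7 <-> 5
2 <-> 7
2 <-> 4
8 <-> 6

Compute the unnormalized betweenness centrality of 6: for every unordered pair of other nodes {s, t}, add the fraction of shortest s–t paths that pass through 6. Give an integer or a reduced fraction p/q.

9/2

Pairs whose geodesics pass through 6 — 2–8: 1; 4–8: 1; 4–1: 1/2; 3–8: 1; 3–1: 1.
All other pairs contribute 0.
Summing the contributions gives betweenness(6) = 9/2.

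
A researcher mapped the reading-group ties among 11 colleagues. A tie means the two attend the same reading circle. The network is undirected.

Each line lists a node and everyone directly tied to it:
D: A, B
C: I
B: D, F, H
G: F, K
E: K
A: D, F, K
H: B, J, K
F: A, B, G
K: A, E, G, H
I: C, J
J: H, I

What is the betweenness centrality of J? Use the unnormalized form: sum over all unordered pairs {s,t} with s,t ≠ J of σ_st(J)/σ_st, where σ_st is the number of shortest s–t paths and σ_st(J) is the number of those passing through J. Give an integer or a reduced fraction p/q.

Pairs whose geodesics pass through J — F–I: 1; F–C: 1; D–I: 1; D–C: 1; I–H: 1; I–B: 1; I–E: 1; I–A: 1; I–K: 1; I–G: 1; H–C: 1; B–C: 1; E–C: 1; A–C: 1 … (+2 more pairs).
All other pairs contribute 0.
Summing the contributions gives betweenness(J) = 16.

16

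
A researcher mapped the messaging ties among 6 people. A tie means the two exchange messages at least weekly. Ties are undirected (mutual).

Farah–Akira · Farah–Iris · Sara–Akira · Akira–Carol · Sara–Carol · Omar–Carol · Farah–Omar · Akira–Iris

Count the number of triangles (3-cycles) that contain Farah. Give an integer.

Farah's neighbors: Akira, Iris, and Omar.
Neighbor pairs that are themselves tied: Farah–Akira–Iris. Each forms one triangle with Farah, for 1 in total.

1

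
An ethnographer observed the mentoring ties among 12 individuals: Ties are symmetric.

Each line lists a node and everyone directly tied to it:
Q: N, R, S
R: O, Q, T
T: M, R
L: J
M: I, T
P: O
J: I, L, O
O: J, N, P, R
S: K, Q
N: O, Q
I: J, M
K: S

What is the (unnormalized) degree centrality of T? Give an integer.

2

T is directly tied to M and R. That is 2 neighbors, so the degree of T is 2.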